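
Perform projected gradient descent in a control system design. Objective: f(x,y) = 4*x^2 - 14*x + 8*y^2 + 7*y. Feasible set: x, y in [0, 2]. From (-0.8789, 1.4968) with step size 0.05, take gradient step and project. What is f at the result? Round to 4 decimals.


Step 1: Compute gradient at (-0.8789, 1.4968).
grad_x = 2*4*-0.8789 - 14 = -21.0312
grad_y = 2*8*1.4968 + 7 = 30.9488
Step 2: Gradient step.
x_raw = -0.8789 - 0.05*-21.0312 = 0.1727
y_raw = 1.4968 - 0.05*30.9488 = -0.0506
Step 3: Project onto [0, 2].
x_proj = clip(0.1727) = 0.1727
y_proj = clip(-0.0506) = 0.0
Step 4: Evaluate f.
f(0.1727, 0.0) = -2.298


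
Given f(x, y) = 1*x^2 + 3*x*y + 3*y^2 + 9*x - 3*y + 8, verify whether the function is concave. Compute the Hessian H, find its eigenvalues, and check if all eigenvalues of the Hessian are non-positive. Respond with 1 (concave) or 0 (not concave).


The Hessian of f(x,y) = 1*x^2 + 3*x*y + 3*y^2 + 9*x - 3*y + 8 is:
H = [[2, 3], [3, 6]]
Trace = 2 + 6 = 8
Determinant = 2*6 - (3)^2 = 3
Discriminant = (8)^2 - 4*3 = 52.0
Eigenvalues: lambda_1 = 0.3944, lambda_2 = 7.6056
The function is not concave.

0


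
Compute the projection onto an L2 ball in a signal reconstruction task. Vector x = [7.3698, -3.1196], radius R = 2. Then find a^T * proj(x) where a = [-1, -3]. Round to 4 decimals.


Step 1: Compute ||x|| (intermediates to 6 decimals).
||x|| = sqrt(7.3698^2 + (-3.1196)^2) = 8.002865
Step 2: Project.
Since ||x|| > R, scale = R/||x|| = 2/8.002865 = 0.249911, proj(x) = scale * x
proj(x) = [1.841794, -0.779622]
Step 3: Dot product.
a^T * proj(x) = -1*1.841794 - 3*(-0.779622) = 0.4971


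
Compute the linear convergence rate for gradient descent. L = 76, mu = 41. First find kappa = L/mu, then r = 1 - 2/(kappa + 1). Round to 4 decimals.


Step 1: Compute the condition number.
kappa = L/mu = 76/41 = 1.8537
Step 2: Compute the convergence rate.
r = 1 - 2/(kappa + 1) = 1 - 2*mu/(L + mu) = (L - mu)/(L + mu) = 35/117 = 0.2991


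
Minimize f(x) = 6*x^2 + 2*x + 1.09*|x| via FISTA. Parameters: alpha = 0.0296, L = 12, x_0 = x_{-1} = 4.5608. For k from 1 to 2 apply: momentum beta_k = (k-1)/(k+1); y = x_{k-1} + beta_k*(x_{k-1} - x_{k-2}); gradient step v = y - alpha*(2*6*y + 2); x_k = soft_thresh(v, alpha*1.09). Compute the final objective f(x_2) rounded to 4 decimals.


FISTA on f(x) = 6*x^2 + 2*x + 1.09*|x|
L = 12, alpha = 0.0296
Iteration 1: beta = 0.0, y = 4.5608 + 0.0*(4.5608 - 4.5608) = 4.5608
  grad(y) = 56.7296, v = y - alpha*grad = 2.8816
  prox(v) = soft_thresh(2.8816, 0.0323) = 2.8493
Iteration 2: beta = 0.3333, y = 2.8493 + 0.3333*(2.8493 - 4.5608) = 2.2789
  grad(y) = 29.3462, v = y - alpha*grad = 1.4102
  prox(v) = soft_thresh(1.4102, 0.0323) = 1.3779
f(x_2) = 6*1.3779^2 + 2*1.3779 + 1.09*|1.3779| = 15.6502


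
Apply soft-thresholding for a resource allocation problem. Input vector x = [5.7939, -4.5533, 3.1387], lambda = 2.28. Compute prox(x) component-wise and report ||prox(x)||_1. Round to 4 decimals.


Soft-thresholding with lambda = 2.28:
prox(5.7939) = sign(5.7939)*max(|5.7939| - 2.28, 0) = 3.5139
prox(-4.5533) = sign(-4.5533)*max(|-4.5533| - 2.28, 0) = -2.2733
prox(3.1387) = sign(3.1387)*max(|3.1387| - 2.28, 0) = 0.8587
prox(x) = [3.5139, -2.2733, 0.8587]
||prox(x)||_1 = 3.5139 + 2.2733 + 0.8587 = 6.6459


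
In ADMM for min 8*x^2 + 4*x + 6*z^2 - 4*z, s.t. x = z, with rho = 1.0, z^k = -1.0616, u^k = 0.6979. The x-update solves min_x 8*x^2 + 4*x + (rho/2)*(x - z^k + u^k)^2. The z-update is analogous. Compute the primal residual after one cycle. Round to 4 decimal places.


ADMM iteration with rho = 1.0, z^k = -1.0616, u^k = 0.6979
Step 1: x-update.
Minimize 8*x^2 + 4*x + (1.0/2)*(x + 1.0616 + 0.6979)^2
FOC: (2*8 + 1.0)*x = -4 + 1.0*(-1.0616 - 0.6979)
x^{k+1} = -0.3388
Step 2: z-update.
Minimize 6*z^2 - 4*z + (1.0/2)*(-0.3388 - z + 0.6979)^2
FOC: (2*6 + 1.0)*z = 4 + 1.0*(-0.3388 + 0.6979)
z^{k+1} = 0.3353
Step 3: u-update.
u^{k+1} = 0.6979 - 0.3388 - 0.3353 = 0.0238
Step 4: Primal residual = |-0.3388 - 0.3353| = 0.6741


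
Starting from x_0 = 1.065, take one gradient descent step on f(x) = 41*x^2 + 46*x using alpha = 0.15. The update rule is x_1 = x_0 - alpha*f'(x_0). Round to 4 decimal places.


We compute the gradient at x_0 and apply the update.
f'(x) = 82*x + 46
f'(1.065) = 82*1.065 + 46 = 133.33
x_1 = 1.065 - 0.15*133.33 = -18.9345


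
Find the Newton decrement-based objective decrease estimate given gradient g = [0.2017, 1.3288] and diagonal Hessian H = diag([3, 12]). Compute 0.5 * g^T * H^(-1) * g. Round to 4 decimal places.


Step 1: H is diagonal, so H^(-1) * g = [0.0672, 0.1107].
Step 2: g^T H^(-1) g = sum_i g_i^2 / H_ii
  = (0.2017)^2/3 + (1.3288)^2/12
  = 0.0136 + 0.1471 = 0.1607
Step 3: Objective decrease = 0.5 * g^T H^(-1) g = 0.0804


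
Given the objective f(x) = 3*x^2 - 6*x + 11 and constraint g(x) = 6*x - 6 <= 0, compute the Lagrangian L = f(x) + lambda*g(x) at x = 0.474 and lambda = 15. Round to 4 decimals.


Step 1: Evaluate f(x).
f(0.474) = 3*0.474^2 - 6*0.474 + 11 = 8.83
Step 2: Evaluate g(x).
g(0.474) = 6*0.474 - 6 = -3.156
Step 3: Compute Lagrangian.
L = 8.83 + 15*-3.156 = -38.51


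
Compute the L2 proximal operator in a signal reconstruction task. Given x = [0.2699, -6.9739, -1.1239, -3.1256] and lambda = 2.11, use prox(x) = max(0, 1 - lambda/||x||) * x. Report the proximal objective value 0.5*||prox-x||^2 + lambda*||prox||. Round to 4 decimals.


Step 1: Compute ||x||.
||x|| = 7.7292
Step 2: Compute scaling factor.
scale = max(0, 1 - 2.11/7.7292) = 0.727
Step 3: prox(x) = [0.1962, -5.0701, -0.8171, -2.2723]
||prox(x)|| = 5.6192
Step 4: Proximal objective.
0.5*||prox-x||^2 = 2.2261
lambda*||prox|| = 11.8565
Total = 14.0826


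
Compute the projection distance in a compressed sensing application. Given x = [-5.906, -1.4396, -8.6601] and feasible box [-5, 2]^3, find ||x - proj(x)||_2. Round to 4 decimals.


Project each component onto [-5, 2].
clip(-5.906) = -5.0, clip(-1.4396) = -1.4396, clip(-8.6601) = -5.0
Projection = [-5.0, -1.4396, -5.0]
Squared diffs: [0.8208, 0.0, 13.3963]
Distance = sqrt(14.2171) = 3.7706


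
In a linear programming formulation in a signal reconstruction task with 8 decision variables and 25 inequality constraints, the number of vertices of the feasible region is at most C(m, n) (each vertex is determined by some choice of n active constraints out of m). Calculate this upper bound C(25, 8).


Each vertex corresponds to some choice of n active constraints out of m, so the number of vertices is at most C(m, n) = m! / (n!(m-n)!).
m = 25, n = 8
Numerator: 25 * 24 * 23 * 22 * 21 * 20 * 19 * 18
Denominator: 8! = 40320
C(25, 8) = 1081575


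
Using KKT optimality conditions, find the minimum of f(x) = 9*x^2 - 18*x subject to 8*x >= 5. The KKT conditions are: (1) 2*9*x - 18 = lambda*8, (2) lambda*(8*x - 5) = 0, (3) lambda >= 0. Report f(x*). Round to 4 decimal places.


Step 1: Try lambda = 0 (constraint inactive).
Stationarity: 2*9*x - 18 = 0
x* = 18/(2*9) = 1.0
Check constraint: 8*1.0 = 8.0 >= 5 -- satisfied.
Step 2: Compute optimal value.
f(x*) = 9*1.0^2 - 18*1.0 = -9.0


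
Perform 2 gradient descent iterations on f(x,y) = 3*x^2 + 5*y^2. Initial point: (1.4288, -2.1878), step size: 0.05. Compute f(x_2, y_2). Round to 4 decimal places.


Gradient descent on f(x,y) = 3*x^2 + 5*y^2.
Starting point: (1.4288, -2.1878), alpha = 0.05
Step 1: grad_x = 2*3*1.4288 = 8.5728, grad_y = 2*5*-2.1878 = -21.878
  x_1 = 1.4288 - 0.05*8.5728 = 1.0002
  y_1 = -2.1878 - 0.05*-21.878 = -1.0939
Step 2: grad_x = 2*3*1.0002 = 6.001, grad_y = 2*5*-1.0939 = -10.939
  x_2 = 1.0002 - 0.05*6.001 = 0.7001
  y_2 = -1.0939 - 0.05*-10.939 = -0.547
f(0.7001, -0.547) = 3*0.7001^2 + 5*(-0.547)^2 = 2.9662


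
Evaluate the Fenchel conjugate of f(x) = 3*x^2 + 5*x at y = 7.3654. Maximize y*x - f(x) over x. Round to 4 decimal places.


f*(y) = sup_x {y*x - a*x^2 - b*x} = sup_x {(y-b)*x - a*x^2}
FOC: (y - b) - 2a*x = 0 => x* = (y - b)/(2a)
x* = (7.3654 - 5)/(2*3) = 0.3942
f*(7.3654) = (y-b)^2/(4a) = (7.3654 - 5)^2/(4*3)
= 5.5951/12 = 0.4663


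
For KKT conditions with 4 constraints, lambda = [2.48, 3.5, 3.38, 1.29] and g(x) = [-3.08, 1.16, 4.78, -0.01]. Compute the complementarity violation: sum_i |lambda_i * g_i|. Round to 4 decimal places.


KKT complementary slackness check:
lambda_1 * g_1 = 2.48 * -3.08 = -7.6384
lambda_2 * g_2 = 3.5 * 1.16 = 4.06
lambda_3 * g_3 = 3.38 * 4.78 = 16.1564
lambda_4 * g_4 = 1.29 * -0.01 = -0.0129
Total violation = 7.6384 + 4.06 + 16.1564 + 0.0129 = 27.8677


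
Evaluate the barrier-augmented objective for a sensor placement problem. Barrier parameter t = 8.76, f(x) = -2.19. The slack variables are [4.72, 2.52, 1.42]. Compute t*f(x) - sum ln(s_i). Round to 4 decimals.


Step 1: Compute log-barrier.
ln values: [1.5518, 0.9243, 0.3507]
phi = -(1.5518 + 0.9243 + 0.3507) = -2.8267
Step 2: Compute augmented objective.
t*f(x) = 8.76*-2.19 = -19.1844
Total = -19.1844 - 2.8267 = -22.0111


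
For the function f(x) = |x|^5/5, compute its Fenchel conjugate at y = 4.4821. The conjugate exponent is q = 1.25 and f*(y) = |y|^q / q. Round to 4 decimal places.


The conjugate exponent q satisfies 1/p + 1/q = 1.
p = 5, so q = 5/(5 - 1) = 1.25
|y|^q = 4.4821^1.25 = 6.5216
f*(4.4821) = 6.5216 / 1.25 = 5.2173


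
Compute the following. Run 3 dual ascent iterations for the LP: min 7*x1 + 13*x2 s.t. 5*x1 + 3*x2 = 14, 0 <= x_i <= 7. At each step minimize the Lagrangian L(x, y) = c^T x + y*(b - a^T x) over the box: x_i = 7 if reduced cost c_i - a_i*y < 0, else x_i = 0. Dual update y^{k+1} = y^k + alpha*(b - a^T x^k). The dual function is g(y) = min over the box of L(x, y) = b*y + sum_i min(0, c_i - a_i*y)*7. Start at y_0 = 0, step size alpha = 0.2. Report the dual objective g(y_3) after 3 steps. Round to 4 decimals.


Dual ascent for LP: min 7*x1 + 13*x2, 5*x1 + 3*x2 = 14, 0 <= x_i <= 7
Step 1: y^k = 0.0, reduced costs: (7.0, 13.0)
  x^k = (0.0, 0.0), subgradient = b - a^T x = 14.0
  y^{k+1} = 0.0 + 0.2*14.0 = 2.8
Step 2: y^k = 2.8, reduced costs: (-7.0, 4.6)
  x^k = (7.0, 0.0), subgradient = b - a^T x = -21.0
  y^{k+1} = 2.8 + 0.2*-21.0 = -1.4
Step 3: y^k = -1.4, reduced costs: (14.0, 17.2)
  x^k = (0.0, 0.0), subgradient = b - a^T x = 14.0
  y^{k+1} = -1.4 + 0.2*14.0 = 1.4
Dual objective at y_3 = 1.4: reduced costs (0.0, 8.8), box minimizer x = (0.0, 0.0)
g(y_3) = b*y + (c1 - a1*y)*x1 + (c2 - a2*y)*x2 = 14*1.4 + 0.0*0.0 + 8.8*0.0 = 19.6 + 0.0 + 0.0 = 19.6


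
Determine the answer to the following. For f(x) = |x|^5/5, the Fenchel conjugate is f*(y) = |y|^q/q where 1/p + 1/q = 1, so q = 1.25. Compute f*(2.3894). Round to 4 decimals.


The conjugate exponent q satisfies 1/p + 1/q = 1.
p = 5, so q = 5/(5 - 1) = 1.25
|y|^q = 2.3894^1.25 = 2.9707
f*(2.3894) = 2.9707 / 1.25 = 2.3766


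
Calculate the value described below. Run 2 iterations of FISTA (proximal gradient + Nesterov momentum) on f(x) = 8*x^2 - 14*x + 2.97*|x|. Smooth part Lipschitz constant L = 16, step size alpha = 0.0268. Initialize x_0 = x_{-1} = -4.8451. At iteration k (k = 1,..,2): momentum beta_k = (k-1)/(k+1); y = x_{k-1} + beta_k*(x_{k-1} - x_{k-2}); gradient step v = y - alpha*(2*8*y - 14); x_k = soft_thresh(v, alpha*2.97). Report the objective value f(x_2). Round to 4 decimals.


FISTA on f(x) = 8*x^2 - 14*x + 2.97*|x|
L = 16, alpha = 0.0268
Iteration 1: beta = 0.0, y = -4.8451 + 0.0*(-4.8451 + 4.8451) = -4.8451
  grad(y) = -91.5216, v = y - alpha*grad = -2.3923
  prox(v) = soft_thresh(-2.3923, 0.0796) = -2.3127
Iteration 2: beta = 0.3333, y = -2.3127 + 0.3333*(-2.3127 + 4.8451) = -1.4686
  grad(y) = -37.4976, v = y - alpha*grad = -0.4637
  prox(v) = soft_thresh(-0.4637, 0.0796) = -0.3841
f(x_2) = 8*(-0.3841)^2 - 14*(-0.3841) + 2.97*|-0.3841| = 7.6977


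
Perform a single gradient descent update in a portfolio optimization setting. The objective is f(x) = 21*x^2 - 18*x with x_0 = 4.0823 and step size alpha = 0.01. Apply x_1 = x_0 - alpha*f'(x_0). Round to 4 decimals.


We compute the gradient at x_0 and apply the update.
f'(x) = 42*x - 18
f'(4.0823) = 42*4.0823 - 18 = 153.4566
x_1 = 4.0823 - 0.01*153.4566 = 2.5477


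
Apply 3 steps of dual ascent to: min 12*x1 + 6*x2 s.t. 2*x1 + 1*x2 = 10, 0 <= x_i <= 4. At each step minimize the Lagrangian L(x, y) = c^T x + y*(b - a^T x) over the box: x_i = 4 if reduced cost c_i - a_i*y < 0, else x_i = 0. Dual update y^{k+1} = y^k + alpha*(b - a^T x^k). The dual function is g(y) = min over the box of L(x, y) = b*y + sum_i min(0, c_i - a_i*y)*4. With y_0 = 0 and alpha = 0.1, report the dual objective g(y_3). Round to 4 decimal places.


Dual ascent for LP: min 12*x1 + 6*x2, 2*x1 + 1*x2 = 10, 0 <= x_i <= 4
Step 1: y^k = 0.0, reduced costs: (12.0, 6.0)
  x^k = (0.0, 0.0), subgradient = b - a^T x = 10.0
  y^{k+1} = 0.0 + 0.1*10.0 = 1.0
Step 2: y^k = 1.0, reduced costs: (10.0, 5.0)
  x^k = (0.0, 0.0), subgradient = b - a^T x = 10.0
  y^{k+1} = 1.0 + 0.1*10.0 = 2.0
Step 3: y^k = 2.0, reduced costs: (8.0, 4.0)
  x^k = (0.0, 0.0), subgradient = b - a^T x = 10.0
  y^{k+1} = 2.0 + 0.1*10.0 = 3.0
Dual objective at y_3 = 3.0: reduced costs (6.0, 3.0), box minimizer x = (0.0, 0.0)
g(y_3) = b*y + (c1 - a1*y)*x1 + (c2 - a2*y)*x2 = 10*3.0 + 6.0*0.0 + 3.0*0.0 = 30.0 + 0.0 + 0.0 = 30.0


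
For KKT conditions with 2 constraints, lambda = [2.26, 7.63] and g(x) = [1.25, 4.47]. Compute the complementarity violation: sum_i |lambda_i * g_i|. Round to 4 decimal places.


KKT complementary slackness check:
lambda_1 * g_1 = 2.26 * 1.25 = 2.825
lambda_2 * g_2 = 7.63 * 4.47 = 34.1061
Total violation = 2.825 + 34.1061 = 36.9311


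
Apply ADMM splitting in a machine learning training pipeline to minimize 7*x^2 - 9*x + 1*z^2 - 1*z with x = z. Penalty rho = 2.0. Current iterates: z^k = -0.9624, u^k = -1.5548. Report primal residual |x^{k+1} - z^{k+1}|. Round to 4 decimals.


ADMM iteration with rho = 2.0, z^k = -0.9624, u^k = -1.5548
Step 1: x-update.
Minimize 7*x^2 - 9*x + (2.0/2)*(x + 0.9624 - 1.5548)^2
FOC: (2*7 + 2.0)*x = 9 + 2.0*(-0.9624 + 1.5548)
x^{k+1} = 0.6366
Step 2: z-update.
Minimize 1*z^2 - 1*z + (2.0/2)*(0.6366 - z - 1.5548)^2
FOC: (2*1 + 2.0)*z = 1 + 2.0*(0.6366 - 1.5548)
z^{k+1} = -0.2091
Step 3: u-update.
u^{k+1} = -1.5548 + 0.6366 + 0.2091 = -0.7091
Step 4: Primal residual = |0.6366 + 0.2091| = 0.8457


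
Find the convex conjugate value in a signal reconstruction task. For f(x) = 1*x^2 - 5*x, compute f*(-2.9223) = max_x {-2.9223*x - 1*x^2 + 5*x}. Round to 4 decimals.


f*(y) = sup_x {y*x - a*x^2 - b*x} = sup_x {(y-b)*x - a*x^2}
FOC: (y - b) - 2a*x = 0 => x* = (y - b)/(2a)
x* = (-2.9223 + 5)/(2*1) = 1.0389
f*(-2.9223) = (y-b)^2/(4a) = (-2.9223 + 5)^2/(4*1)
= 4.3168/4 = 1.0792


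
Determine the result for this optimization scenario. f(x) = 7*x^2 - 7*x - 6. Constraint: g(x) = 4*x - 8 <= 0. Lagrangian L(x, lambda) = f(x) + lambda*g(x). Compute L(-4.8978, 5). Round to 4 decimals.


Step 1: Evaluate f(x).
f(-4.8978) = 7*(-4.8978)^2 - 7*(-4.8978) - 6 = 196.2037
Step 2: Evaluate g(x).
g(-4.8978) = 4*-4.8978 - 8 = -27.5912
Step 3: Compute Lagrangian.
L = 196.2037 + 5*-27.5912 = 58.2477


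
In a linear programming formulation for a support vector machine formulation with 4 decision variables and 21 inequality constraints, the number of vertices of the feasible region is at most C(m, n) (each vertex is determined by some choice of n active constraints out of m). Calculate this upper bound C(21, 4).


Each vertex corresponds to some choice of n active constraints out of m, so the number of vertices is at most C(m, n) = m! / (n!(m-n)!).
m = 21, n = 4
Numerator: 21 * 20 * 19 * 18
Denominator: 4! = 24
C(21, 4) = 5985


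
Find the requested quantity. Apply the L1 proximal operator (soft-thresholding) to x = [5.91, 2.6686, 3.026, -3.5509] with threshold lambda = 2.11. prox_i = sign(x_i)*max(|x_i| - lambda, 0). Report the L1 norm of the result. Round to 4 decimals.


Soft-thresholding with lambda = 2.11:
prox(5.91) = sign(5.91)*max(|5.91| - 2.11, 0) = 3.8
prox(2.6686) = sign(2.6686)*max(|2.6686| - 2.11, 0) = 0.5586
prox(3.026) = sign(3.026)*max(|3.026| - 2.11, 0) = 0.916
prox(-3.5509) = sign(-3.5509)*max(|-3.5509| - 2.11, 0) = -1.4409
prox(x) = [3.8, 0.5586, 0.916, -1.4409]
||prox(x)||_1 = 3.8 + 0.5586 + 0.916 + 1.4409 = 6.7155


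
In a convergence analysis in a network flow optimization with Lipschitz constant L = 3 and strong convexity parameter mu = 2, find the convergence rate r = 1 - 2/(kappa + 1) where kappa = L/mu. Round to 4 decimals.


Step 1: Compute the condition number.
kappa = L/mu = 3/2 = 1.5
Step 2: Compute the convergence rate.
r = 1 - 2/(kappa + 1) = 1 - 2*mu/(L + mu) = (L - mu)/(L + mu) = 1/5 = 0.2


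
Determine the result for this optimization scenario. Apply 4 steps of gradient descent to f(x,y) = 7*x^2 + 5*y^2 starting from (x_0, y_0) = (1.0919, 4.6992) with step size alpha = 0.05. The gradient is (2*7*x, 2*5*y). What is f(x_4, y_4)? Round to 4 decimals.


Gradient descent on f(x,y) = 7*x^2 + 5*y^2.
Starting point: (1.0919, 4.6992), alpha = 0.05
Step 1: grad_x = 2*7*1.0919 = 15.2866, grad_y = 2*5*4.6992 = 46.992
  x_1 = 1.0919 - 0.05*15.2866 = 0.3276
  y_1 = 4.6992 - 0.05*46.992 = 2.3496
Step 2: grad_x = 2*7*0.3276 = 4.586, grad_y = 2*5*2.3496 = 23.496
  x_2 = 0.3276 - 0.05*4.586 = 0.0983
  y_2 = 2.3496 - 0.05*23.496 = 1.1748
Step 3: grad_x = 2*7*0.0983 = 1.3758, grad_y = 2*5*1.1748 = 11.748
  x_3 = 0.0983 - 0.05*1.3758 = 0.0295
  y_3 = 1.1748 - 0.05*11.748 = 0.5874
Step 4: grad_x = 2*7*0.0295 = 0.4127, grad_y = 2*5*0.5874 = 5.874
  x_4 = 0.0295 - 0.05*0.4127 = 0.0088
  y_4 = 0.5874 - 0.05*5.874 = 0.2937
f(0.0088, 0.2937) = 7*0.0088^2 + 5*0.2937^2 = 0.4318


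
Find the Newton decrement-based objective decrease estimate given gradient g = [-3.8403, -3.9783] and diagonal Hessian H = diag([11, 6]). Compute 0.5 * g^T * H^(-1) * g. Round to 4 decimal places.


Step 1: H is diagonal, so H^(-1) * g = [-0.3491, -0.6631].
Step 2: g^T H^(-1) g = sum_i g_i^2 / H_ii
  = (-3.8403)^2/11 + (-3.9783)^2/6
  = 1.3407 + 2.6378 = 3.9785
Step 3: Objective decrease = 0.5 * g^T H^(-1) g = 1.9893


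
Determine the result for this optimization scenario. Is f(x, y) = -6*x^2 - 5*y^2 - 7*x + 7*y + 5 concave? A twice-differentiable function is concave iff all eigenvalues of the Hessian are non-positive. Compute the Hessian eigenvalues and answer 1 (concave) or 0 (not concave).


The Hessian of f(x,y) = -6*x^2 - 5*y^2 - 7*x + 7*y + 5 is:
H = [[-12, 0], [0, -10]]
Trace = -12 - 10 = -22
Determinant = -12*-10 - (0)^2 = 120
Discriminant = (-22)^2 - 4*120 = 4.0
Eigenvalues: lambda_1 = -12.0, lambda_2 = -10.0
The function is concave.

1


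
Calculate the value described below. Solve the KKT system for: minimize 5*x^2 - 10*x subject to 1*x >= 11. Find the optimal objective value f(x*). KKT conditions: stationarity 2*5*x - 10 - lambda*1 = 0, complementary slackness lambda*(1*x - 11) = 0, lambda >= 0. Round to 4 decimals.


Step 1: Try lambda = 0 (constraint inactive).
x_unc = 10/(2*5) = 1.0
Check: 1*1.0 = 1.0 < 11 -- violated!
Step 2: Constraint must be active: 1*x = 11
x* = 11/1 = 11.0
lambda = (2*5*11.0 - 10)/1 = 100.0
Step 3: Compute optimal value.
f(x*) = 5*11.0^2 - 10*11.0 = 495.0


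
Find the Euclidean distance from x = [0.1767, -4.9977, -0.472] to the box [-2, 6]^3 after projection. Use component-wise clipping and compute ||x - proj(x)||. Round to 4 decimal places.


Project each component onto [-2, 6].
clip(0.1767) = 0.1767, clip(-4.9977) = -2.0, clip(-0.472) = -0.472
Projection = [0.1767, -2.0, -0.472]
Squared diffs: [0.0, 8.9862, 0.0]
Distance = sqrt(8.9862) = 2.9977


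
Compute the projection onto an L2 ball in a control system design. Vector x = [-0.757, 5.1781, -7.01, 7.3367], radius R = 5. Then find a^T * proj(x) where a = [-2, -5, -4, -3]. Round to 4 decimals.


Step 1: Compute ||x|| (intermediates to 6 decimals).
||x|| = sqrt((-0.757)^2 + 5.1781^2 + (-7.01)^2 + 7.3367^2) = 11.417225
Step 2: Project.
Since ||x|| > R, scale = R/||x|| = 5/11.417225 = 0.437935, proj(x) = scale * x
proj(x) = [-0.331517, 2.267671, -3.069924, 3.212998]
Step 3: Dot product.
a^T * proj(x) = -2*(-0.331517) - 5*2.267671 - 4*(-3.069924) - 3*3.212998 = -8.0346


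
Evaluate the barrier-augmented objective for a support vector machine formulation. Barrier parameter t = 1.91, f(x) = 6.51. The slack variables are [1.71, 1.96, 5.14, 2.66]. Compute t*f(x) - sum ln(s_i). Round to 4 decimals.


Step 1: Compute log-barrier.
ln values: [0.5365, 0.6729, 1.6371, 0.9783]
phi = -(0.5365 + 0.6729 + 1.6371 + 0.9783) = -3.8248
Step 2: Compute augmented objective.
t*f(x) = 1.91*6.51 = 12.4341
Total = 12.4341 - 3.8248 = 8.6093


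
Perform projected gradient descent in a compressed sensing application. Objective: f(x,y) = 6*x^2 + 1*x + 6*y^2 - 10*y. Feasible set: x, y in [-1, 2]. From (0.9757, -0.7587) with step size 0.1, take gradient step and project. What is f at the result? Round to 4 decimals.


Step 1: Compute gradient at (0.9757, -0.7587).
grad_x = 2*6*0.9757 + 1 = 12.7084
grad_y = 2*6*-0.7587 - 10 = -19.1044
Step 2: Gradient step.
x_raw = 0.9757 - 0.1*12.7084 = -0.2951
y_raw = -0.7587 - 0.1*-19.1044 = 1.1517
Step 3: Project onto [-1, 2].
x_proj = clip(-0.2951) = -0.2951
y_proj = clip(1.1517) = 1.1517
Step 4: Evaluate f.
f(-0.2951, 1.1517) = -3.3309


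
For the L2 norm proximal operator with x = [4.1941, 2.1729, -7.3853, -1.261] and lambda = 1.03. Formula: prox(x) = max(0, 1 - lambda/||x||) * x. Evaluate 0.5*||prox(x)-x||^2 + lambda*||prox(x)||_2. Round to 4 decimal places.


Step 1: Compute ||x||.
||x|| = 8.8569
Step 2: Compute scaling factor.
scale = max(0, 1 - 1.03/8.8569) = 0.8837
Step 3: prox(x) = [3.7064, 1.9202, -6.5264, -1.1144]
||prox(x)|| = 7.8269
Step 4: Proximal objective.
0.5*||prox-x||^2 = 0.5305
lambda*||prox|| = 8.0617
Total = 8.5922


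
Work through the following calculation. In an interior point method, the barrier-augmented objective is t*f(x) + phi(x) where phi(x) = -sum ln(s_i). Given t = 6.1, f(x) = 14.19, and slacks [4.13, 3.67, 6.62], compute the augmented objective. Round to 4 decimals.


Step 1: Compute log-barrier.
ln values: [1.4183, 1.3002, 1.8901]
phi = -(1.4183 + 1.3002 + 1.8901) = -4.6086
Step 2: Compute augmented objective.
t*f(x) = 6.1*14.19 = 86.559
Total = 86.559 - 4.6086 = 81.9504


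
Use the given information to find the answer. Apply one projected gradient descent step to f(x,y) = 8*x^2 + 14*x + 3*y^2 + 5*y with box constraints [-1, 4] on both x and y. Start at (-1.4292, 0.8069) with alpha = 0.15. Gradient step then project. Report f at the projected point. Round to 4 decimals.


Step 1: Compute gradient at (-1.4292, 0.8069).
grad_x = 2*8*-1.4292 + 14 = -8.8672
grad_y = 2*3*0.8069 + 5 = 9.8414
Step 2: Gradient step.
x_raw = -1.4292 - 0.15*-8.8672 = -0.0991
y_raw = 0.8069 - 0.15*9.8414 = -0.6693
Step 3: Project onto [-1, 4].
x_proj = clip(-0.0991) = -0.0991
y_proj = clip(-0.6693) = -0.6693
Step 4: Evaluate f.
f(-0.0991, -0.6693) = -3.3117


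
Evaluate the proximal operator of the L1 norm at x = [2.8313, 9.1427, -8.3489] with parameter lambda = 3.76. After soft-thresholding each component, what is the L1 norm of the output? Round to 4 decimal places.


Soft-thresholding with lambda = 3.76:
prox(2.8313) = sign(2.8313)*max(|2.8313| - 3.76, 0) = 0.0
prox(9.1427) = sign(9.1427)*max(|9.1427| - 3.76, 0) = 5.3827
prox(-8.3489) = sign(-8.3489)*max(|-8.3489| - 3.76, 0) = -4.5889
prox(x) = [0.0, 5.3827, -4.5889]
||prox(x)||_1 = 0.0 + 5.3827 + 4.5889 = 9.9716


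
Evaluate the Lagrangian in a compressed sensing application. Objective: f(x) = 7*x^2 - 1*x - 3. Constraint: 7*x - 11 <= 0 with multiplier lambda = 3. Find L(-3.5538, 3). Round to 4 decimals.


Step 1: Evaluate f(x).
f(-3.5538) = 7*(-3.5538)^2 - 1*(-3.5538) - 3 = 88.9603
Step 2: Evaluate g(x).
g(-3.5538) = 7*-3.5538 - 11 = -35.8766
Step 3: Compute Lagrangian.
L = 88.9603 + 3*-35.8766 = -18.6695


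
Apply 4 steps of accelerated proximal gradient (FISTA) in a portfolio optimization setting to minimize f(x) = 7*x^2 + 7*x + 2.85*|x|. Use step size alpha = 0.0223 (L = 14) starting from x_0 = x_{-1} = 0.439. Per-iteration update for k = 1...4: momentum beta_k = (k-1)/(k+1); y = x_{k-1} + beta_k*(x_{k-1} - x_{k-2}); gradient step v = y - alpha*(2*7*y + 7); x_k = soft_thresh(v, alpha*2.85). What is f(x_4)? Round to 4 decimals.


FISTA on f(x) = 7*x^2 + 7*x + 2.85*|x|
L = 14, alpha = 0.0223
Iteration 1: beta = 0.0, y = 0.439 + 0.0*(0.439 - 0.439) = 0.439
  grad(y) = 13.146, v = y - alpha*grad = 0.1458
  prox(v) = soft_thresh(0.1458, 0.0636) = 0.0823
Iteration 2: beta = 0.3333, y = 0.0823 + 0.3333*(0.0823 - 0.439) = -0.0366
  grad(y) = 6.4874, v = y - alpha*grad = -0.1813
  prox(v) = soft_thresh(-0.1813, 0.0636) = -0.1177
Iteration 3: beta = 0.5, y = -0.1177 + 0.5*(-0.1177 - 0.0823) = -0.2177
  grad(y) = 3.9517, v = y - alpha*grad = -0.3059
  prox(v) = soft_thresh(-0.3059, 0.0636) = -0.2423
Iteration 4: beta = 0.6, y = -0.2423 + 0.6*(-0.2423 + 0.1177) = -0.3171
  grad(y) = 2.5613, v = y - alpha*grad = -0.3742
  prox(v) = soft_thresh(-0.3742, 0.0636) = -0.3106
f(x_4) = 7*(-0.3106)^2 + 7*(-0.3106) + 2.85*|-0.3106| = -0.6137


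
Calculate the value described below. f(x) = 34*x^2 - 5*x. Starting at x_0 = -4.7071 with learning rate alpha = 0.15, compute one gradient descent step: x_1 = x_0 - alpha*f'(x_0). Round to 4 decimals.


We compute the gradient at x_0 and apply the update.
f'(x) = 68*x - 5
f'(-4.7071) = 68*-4.7071 - 5 = -325.0828
x_1 = -4.7071 - 0.15*-325.0828 = 44.0553


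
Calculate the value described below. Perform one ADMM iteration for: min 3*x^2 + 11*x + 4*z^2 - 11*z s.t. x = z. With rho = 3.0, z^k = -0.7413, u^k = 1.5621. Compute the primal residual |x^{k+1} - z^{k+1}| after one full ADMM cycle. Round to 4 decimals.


ADMM iteration with rho = 3.0, z^k = -0.7413, u^k = 1.5621
Step 1: x-update.
Minimize 3*x^2 + 11*x + (3.0/2)*(x + 0.7413 + 1.5621)^2
FOC: (2*3 + 3.0)*x = -11 + 3.0*(-0.7413 - 1.5621)
x^{k+1} = -1.99
Step 2: z-update.
Minimize 4*z^2 - 11*z + (3.0/2)*(-1.99 - z + 1.5621)^2
FOC: (2*4 + 3.0)*z = 11 + 3.0*(-1.99 + 1.5621)
z^{k+1} = 0.8833
Step 3: u-update.
u^{k+1} = 1.5621 - 1.99 - 0.8833 = -1.3112
Step 4: Primal residual = |-1.99 - 0.8833| = 2.8733


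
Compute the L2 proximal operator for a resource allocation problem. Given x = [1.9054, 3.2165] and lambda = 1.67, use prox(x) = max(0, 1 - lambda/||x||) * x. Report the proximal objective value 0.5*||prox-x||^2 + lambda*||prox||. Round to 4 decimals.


Step 1: Compute ||x||.
||x|| = 3.7385
Step 2: Compute scaling factor.
scale = max(0, 1 - 1.67/3.7385) = 0.5533
Step 3: prox(x) = [1.0543, 1.7797]
||prox(x)|| = 2.0685
Step 4: Proximal objective.
0.5*||prox-x||^2 = 1.3945
lambda*||prox|| = 3.4544
Total = 4.8489


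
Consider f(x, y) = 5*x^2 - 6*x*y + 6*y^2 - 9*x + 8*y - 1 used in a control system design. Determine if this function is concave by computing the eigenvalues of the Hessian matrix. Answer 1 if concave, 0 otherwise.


The Hessian of f(x,y) = 5*x^2 - 6*x*y + 6*y^2 - 9*x + 8*y - 1 is:
H = [[10, -6], [-6, 12]]
Trace = 10 + 12 = 22
Determinant = 10*12 - (-6)^2 = 84
Discriminant = (22)^2 - 4*84 = 148.0
Eigenvalues: lambda_1 = 4.9172, lambda_2 = 17.0828
The function is not concave.

0


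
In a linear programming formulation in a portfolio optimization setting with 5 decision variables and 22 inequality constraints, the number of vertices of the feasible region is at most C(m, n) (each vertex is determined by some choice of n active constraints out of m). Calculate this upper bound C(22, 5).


Each vertex corresponds to some choice of n active constraints out of m, so the number of vertices is at most C(m, n) = m! / (n!(m-n)!).
m = 22, n = 5
Numerator: 22 * 21 * 20 * 19 * 18
Denominator: 5! = 120
C(22, 5) = 26334


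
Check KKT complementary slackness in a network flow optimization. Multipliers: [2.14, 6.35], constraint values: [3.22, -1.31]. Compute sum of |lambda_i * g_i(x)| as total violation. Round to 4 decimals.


KKT complementary slackness check:
lambda_1 * g_1 = 2.14 * 3.22 = 6.8908
lambda_2 * g_2 = 6.35 * -1.31 = -8.3185
Total violation = 6.8908 + 8.3185 = 15.2093


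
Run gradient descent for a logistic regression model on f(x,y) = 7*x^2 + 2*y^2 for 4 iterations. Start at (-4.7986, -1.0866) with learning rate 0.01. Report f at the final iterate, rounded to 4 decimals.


Gradient descent on f(x,y) = 7*x^2 + 2*y^2.
Starting point: (-4.7986, -1.0866), alpha = 0.01
Step 1: grad_x = 2*7*-4.7986 = -67.1804, grad_y = 2*2*-1.0866 = -4.3464
  x_1 = -4.7986 - 0.01*-67.1804 = -4.1268
  y_1 = -1.0866 - 0.01*-4.3464 = -1.0431
Step 2: grad_x = 2*7*-4.1268 = -57.7751, grad_y = 2*2*-1.0431 = -4.1725
  x_2 = -4.1268 - 0.01*-57.7751 = -3.549
  y_2 = -1.0431 - 0.01*-4.1725 = -1.0014
Step 3: grad_x = 2*7*-3.549 = -49.6866, grad_y = 2*2*-1.0014 = -4.0056
  x_3 = -3.549 - 0.01*-49.6866 = -3.0522
  y_3 = -1.0014 - 0.01*-4.0056 = -0.9614
Step 4: grad_x = 2*7*-3.0522 = -42.7305, grad_y = 2*2*-0.9614 = -3.8454
  x_4 = -3.0522 - 0.01*-42.7305 = -2.6249
  y_4 = -0.9614 - 0.01*-3.8454 = -0.9229
f(-2.6249, -0.9229) = 7*(-2.6249)^2 + 2*(-0.9229)^2 = 49.9332


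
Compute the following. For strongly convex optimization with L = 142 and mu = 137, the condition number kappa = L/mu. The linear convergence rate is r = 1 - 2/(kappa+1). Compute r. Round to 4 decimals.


Step 1: Compute the condition number.
kappa = L/mu = 142/137 = 1.0365
Step 2: Compute the convergence rate.
r = 1 - 2/(kappa + 1) = 1 - 2*mu/(L + mu) = (L - mu)/(L + mu) = 5/279 = 0.0179


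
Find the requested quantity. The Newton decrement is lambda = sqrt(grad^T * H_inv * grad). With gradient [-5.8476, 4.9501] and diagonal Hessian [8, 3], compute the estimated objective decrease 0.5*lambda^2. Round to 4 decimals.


Step 1: H is diagonal, so H^(-1) * g = [-0.731, 1.65].
Step 2: g^T H^(-1) g = sum_i g_i^2 / H_ii
  = (-5.8476)^2/8 + (4.9501)^2/3
  = 4.2743 + 8.1678 = 12.4421
Step 3: Objective decrease = 0.5 * g^T H^(-1) g = 6.2211


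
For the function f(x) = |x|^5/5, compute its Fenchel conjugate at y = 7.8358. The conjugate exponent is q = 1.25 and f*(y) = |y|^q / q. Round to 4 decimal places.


The conjugate exponent q satisfies 1/p + 1/q = 1.
p = 5, so q = 5/(5 - 1) = 1.25
|y|^q = 7.8358^1.25 = 13.11
f*(7.8358) = 13.11 / 1.25 = 10.488


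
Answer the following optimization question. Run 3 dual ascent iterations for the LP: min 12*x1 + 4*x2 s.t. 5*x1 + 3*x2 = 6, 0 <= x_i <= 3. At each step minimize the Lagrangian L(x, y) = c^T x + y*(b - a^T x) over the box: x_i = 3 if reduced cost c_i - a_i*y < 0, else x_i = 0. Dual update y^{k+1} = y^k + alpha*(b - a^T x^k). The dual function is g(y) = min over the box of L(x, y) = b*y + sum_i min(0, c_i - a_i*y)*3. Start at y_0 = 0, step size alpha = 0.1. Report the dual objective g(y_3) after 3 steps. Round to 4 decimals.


Dual ascent for LP: min 12*x1 + 4*x2, 5*x1 + 3*x2 = 6, 0 <= x_i <= 3
Step 1: y^k = 0.0, reduced costs: (12.0, 4.0)
  x^k = (0.0, 0.0), subgradient = b - a^T x = 6.0
  y^{k+1} = 0.0 + 0.1*6.0 = 0.6
Step 2: y^k = 0.6, reduced costs: (9.0, 2.2)
  x^k = (0.0, 0.0), subgradient = b - a^T x = 6.0
  y^{k+1} = 0.6 + 0.1*6.0 = 1.2
Step 3: y^k = 1.2, reduced costs: (6.0, 0.4)
  x^k = (0.0, 0.0), subgradient = b - a^T x = 6.0
  y^{k+1} = 1.2 + 0.1*6.0 = 1.8
Dual objective at y_3 = 1.8: reduced costs (3.0, -1.4), box minimizer x = (0.0, 3.0)
g(y_3) = b*y + (c1 - a1*y)*x1 + (c2 - a2*y)*x2 = 6*1.8 + 3.0*0.0 + (-1.4)*3.0 = 10.8 + 0.0 - 4.2 = 6.6


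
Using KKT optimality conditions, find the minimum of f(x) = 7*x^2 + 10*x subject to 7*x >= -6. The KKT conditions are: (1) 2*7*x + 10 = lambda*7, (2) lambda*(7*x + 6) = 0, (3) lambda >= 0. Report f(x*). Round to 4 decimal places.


Step 1: Try lambda = 0 (constraint inactive).
Stationarity: 2*7*x + 10 = 0
x* = -10/(2*7) = -5/7 = -0.7143 (rounded; the exact value -5/7 is used below)
Check constraint: 7*-0.7143 = -5.0001 >= -6 -- satisfied.
Step 2: Compute optimal value.
f(x*) = 7*(-5/7)^2 + 10*(-5/7) = -3.5714


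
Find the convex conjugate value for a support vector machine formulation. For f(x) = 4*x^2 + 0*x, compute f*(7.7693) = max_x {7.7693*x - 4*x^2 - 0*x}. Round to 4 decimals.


f*(y) = sup_x {y*x - a*x^2 - b*x} = sup_x {(y-b)*x - a*x^2}
FOC: (y - b) - 2a*x = 0 => x* = (y - b)/(2a)
x* = (7.7693 - 0)/(2*4) = 0.9712
f*(7.7693) = (y-b)^2/(4a) = (7.7693 - 0)^2/(4*4)
= 60.362/16 = 3.7726


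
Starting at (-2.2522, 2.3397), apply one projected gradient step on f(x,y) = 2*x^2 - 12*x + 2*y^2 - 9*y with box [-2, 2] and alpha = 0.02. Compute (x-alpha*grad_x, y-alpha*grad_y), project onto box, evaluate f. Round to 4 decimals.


Step 1: Compute gradient at (-2.2522, 2.3397).
grad_x = 2*2*-2.2522 - 12 = -21.0088
grad_y = 2*2*2.3397 - 9 = 0.3588
Step 2: Gradient step.
x_raw = -2.2522 - 0.02*-21.0088 = -1.832
y_raw = 2.3397 - 0.02*0.3588 = 2.3325
Step 3: Project onto [-2, 2].
x_proj = clip(-1.832) = -1.832
y_proj = clip(2.3325) = 2.0
Step 4: Evaluate f.
f(-1.832, 2.0) = 18.6969


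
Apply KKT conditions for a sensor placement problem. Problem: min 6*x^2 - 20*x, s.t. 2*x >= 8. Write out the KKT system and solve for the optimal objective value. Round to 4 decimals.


Step 1: Try lambda = 0 (constraint inactive).
x_unc = 20/(2*6) = 1.6667
Check: 2*1.6667 = 3.3334 < 8 -- violated!
Step 2: Constraint must be active: 2*x = 8
x* = 8/2 = 4.0
lambda = (2*6*4.0 - 20)/2 = 14.0
Step 3: Compute optimal value.
f(x*) = 6*4.0^2 - 20*4.0 = 16.0


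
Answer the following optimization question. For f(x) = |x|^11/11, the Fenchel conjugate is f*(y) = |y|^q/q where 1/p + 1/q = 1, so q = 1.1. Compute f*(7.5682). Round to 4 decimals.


The conjugate exponent q satisfies 1/p + 1/q = 1.
p = 11, so q = 11/(11 - 1) = 1.1
|y|^q = 7.5682^1.1 = 9.266
f*(7.5682) = 9.266 / 1.1 = 8.4236


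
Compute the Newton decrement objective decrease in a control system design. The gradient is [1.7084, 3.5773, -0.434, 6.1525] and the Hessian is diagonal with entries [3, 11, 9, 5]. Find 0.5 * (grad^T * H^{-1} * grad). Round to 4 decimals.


Step 1: H is diagonal, so H^(-1) * g = [0.5695, 0.3252, -0.0482, 1.2305].
Step 2: g^T H^(-1) g = sum_i g_i^2 / H_ii
  = (1.7084)^2/3 + (3.5773)^2/11 + (-0.434)^2/9 + (6.1525)^2/5
  = 0.9729 + 1.1634 + 0.0209 + 7.5707 = 9.7278
Step 3: Objective decrease = 0.5 * g^T H^(-1) g = 4.8639


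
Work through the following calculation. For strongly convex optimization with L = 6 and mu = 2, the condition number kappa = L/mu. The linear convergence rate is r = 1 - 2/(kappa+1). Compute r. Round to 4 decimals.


Step 1: Compute the condition number.
kappa = L/mu = 6/2 = 3.0
Step 2: Compute the convergence rate.
r = 1 - 2/(kappa + 1) = 1 - 2*mu/(L + mu) = (L - mu)/(L + mu) = 4/8 = 0.5


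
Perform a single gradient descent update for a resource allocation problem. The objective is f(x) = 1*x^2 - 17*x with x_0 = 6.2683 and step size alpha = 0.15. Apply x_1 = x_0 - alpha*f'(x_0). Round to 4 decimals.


We compute the gradient at x_0 and apply the update.
f'(x) = 2*x - 17
f'(6.2683) = 2*6.2683 - 17 = -4.4634
x_1 = 6.2683 - 0.15*-4.4634 = 6.9378


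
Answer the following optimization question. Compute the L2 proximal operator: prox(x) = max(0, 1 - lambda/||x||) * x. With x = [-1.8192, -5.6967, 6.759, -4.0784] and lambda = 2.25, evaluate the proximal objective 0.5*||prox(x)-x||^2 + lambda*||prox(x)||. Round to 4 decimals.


Step 1: Compute ||x||.
||x|| = 9.9035
Step 2: Compute scaling factor.
scale = max(0, 1 - 2.25/9.9035) = 0.7728
Step 3: prox(x) = [-1.4059, -4.4025, 5.2234, -3.1518]
||prox(x)|| = 7.6535
Step 4: Proximal objective.
0.5*||prox-x||^2 = 2.5313
lambda*||prox|| = 17.2204
Total = 19.7516


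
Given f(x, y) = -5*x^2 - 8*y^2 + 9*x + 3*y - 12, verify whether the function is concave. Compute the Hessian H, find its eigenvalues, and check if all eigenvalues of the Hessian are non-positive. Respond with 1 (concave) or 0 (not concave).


The Hessian of f(x,y) = -5*x^2 - 8*y^2 + 9*x + 3*y - 12 is:
H = [[-10, 0], [0, -16]]
Trace = -10 - 16 = -26
Determinant = -10*-16 - (0)^2 = 160
Discriminant = (-26)^2 - 4*160 = 36.0
Eigenvalues: lambda_1 = -16.0, lambda_2 = -10.0
The function is concave.

1


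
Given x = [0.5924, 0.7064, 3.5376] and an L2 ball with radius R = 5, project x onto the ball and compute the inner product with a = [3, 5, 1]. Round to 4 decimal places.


Step 1: Compute ||x|| (intermediates to 6 decimals).
||x|| = sqrt(0.5924^2 + 0.7064^2 + 3.5376^2) = 3.655756
Step 2: Project.
Since ||x|| <= R, proj = x (no scaling needed).
proj(x) = [0.5924, 0.7064, 3.5376]
Step 3: Dot product.
a^T * proj(x) = 3*0.5924 + 5*0.7064 + 1*3.5376 = 8.8468


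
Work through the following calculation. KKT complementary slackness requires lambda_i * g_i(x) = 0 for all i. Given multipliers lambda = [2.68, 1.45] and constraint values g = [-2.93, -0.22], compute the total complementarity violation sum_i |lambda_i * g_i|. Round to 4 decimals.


KKT complementary slackness check:
lambda_1 * g_1 = 2.68 * -2.93 = -7.8524
lambda_2 * g_2 = 1.45 * -0.22 = -0.319
Total violation = 7.8524 + 0.319 = 8.1714


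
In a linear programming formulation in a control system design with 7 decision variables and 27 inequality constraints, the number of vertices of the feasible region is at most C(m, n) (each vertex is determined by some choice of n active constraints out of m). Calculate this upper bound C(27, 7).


Each vertex corresponds to some choice of n active constraints out of m, so the number of vertices is at most C(m, n) = m! / (n!(m-n)!).
m = 27, n = 7
Numerator: 27 * 26 * 25 * 24 * 23 * 22 * 21
Denominator: 7! = 5040
C(27, 7) = 888030


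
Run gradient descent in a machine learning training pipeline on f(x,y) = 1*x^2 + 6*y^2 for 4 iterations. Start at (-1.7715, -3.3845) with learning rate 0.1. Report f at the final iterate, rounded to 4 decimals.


Gradient descent on f(x,y) = 1*x^2 + 6*y^2.
Starting point: (-1.7715, -3.3845), alpha = 0.1
Step 1: grad_x = 2*1*-1.7715 = -3.543, grad_y = 2*6*-3.3845 = -40.614
  x_1 = -1.7715 - 0.1*-3.543 = -1.4172
  y_1 = -3.3845 - 0.1*-40.614 = 0.6769
Step 2: grad_x = 2*1*-1.4172 = -2.8344, grad_y = 2*6*0.6769 = 8.1228
  x_2 = -1.4172 - 0.1*-2.8344 = -1.1338
  y_2 = 0.6769 - 0.1*8.1228 = -0.1354
Step 3: grad_x = 2*1*-1.1338 = -2.2675, grad_y = 2*6*-0.1354 = -1.6246
  x_3 = -1.1338 - 0.1*-2.2675 = -0.907
  y_3 = -0.1354 - 0.1*-1.6246 = 0.0271
Step 4: grad_x = 2*1*-0.907 = -1.814, grad_y = 2*6*0.0271 = 0.3249
  x_4 = -0.907 - 0.1*-1.814 = -0.7256
  y_4 = 0.0271 - 0.1*0.3249 = -0.0054
f(-0.7256, -0.0054) = 1*(-0.7256)^2 + 6*(-0.0054)^2 = 0.5267


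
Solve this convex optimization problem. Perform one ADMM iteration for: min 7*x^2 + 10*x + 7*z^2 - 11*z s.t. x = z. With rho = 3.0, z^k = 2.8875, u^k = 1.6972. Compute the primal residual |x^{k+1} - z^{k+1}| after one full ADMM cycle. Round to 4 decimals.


ADMM iteration with rho = 3.0, z^k = 2.8875, u^k = 1.6972
Step 1: x-update.
Minimize 7*x^2 + 10*x + (3.0/2)*(x - 2.8875 + 1.6972)^2
FOC: (2*7 + 3.0)*x = -10 + 3.0*(2.8875 - 1.6972)
x^{k+1} = -0.3782
Step 2: z-update.
Minimize 7*z^2 - 11*z + (3.0/2)*(-0.3782 - z + 1.6972)^2
FOC: (2*7 + 3.0)*z = 11 + 3.0*(-0.3782 + 1.6972)
z^{k+1} = 0.8798
Step 3: u-update.
u^{k+1} = 1.6972 - 0.3782 - 0.8798 = 0.4392
Step 4: Primal residual = |-0.3782 - 0.8798| = 1.258


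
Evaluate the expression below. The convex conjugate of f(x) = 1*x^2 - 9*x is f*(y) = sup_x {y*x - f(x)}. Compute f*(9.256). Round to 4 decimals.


f*(y) = sup_x {y*x - a*x^2 - b*x} = sup_x {(y-b)*x - a*x^2}
FOC: (y - b) - 2a*x = 0 => x* = (y - b)/(2a)
x* = (9.256 + 9)/(2*1) = 9.128
f*(9.256) = (y-b)^2/(4a) = (9.256 + 9)^2/(4*1)
= 333.2815/4 = 83.3204


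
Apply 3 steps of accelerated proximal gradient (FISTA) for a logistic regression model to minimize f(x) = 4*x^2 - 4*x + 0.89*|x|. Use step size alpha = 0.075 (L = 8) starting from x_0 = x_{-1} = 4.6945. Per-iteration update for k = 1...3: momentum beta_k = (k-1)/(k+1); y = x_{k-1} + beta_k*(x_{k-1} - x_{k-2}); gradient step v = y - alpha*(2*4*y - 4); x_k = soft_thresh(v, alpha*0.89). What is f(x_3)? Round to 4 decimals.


FISTA on f(x) = 4*x^2 - 4*x + 0.89*|x|
L = 8, alpha = 0.075
Iteration 1: beta = 0.0, y = 4.6945 + 0.0*(4.6945 - 4.6945) = 4.6945
  grad(y) = 33.556, v = y - alpha*grad = 2.1778
  prox(v) = soft_thresh(2.1778, 0.0668) = 2.1111
Iteration 2: beta = 0.3333, y = 2.1111 + 0.3333*(2.1111 - 4.6945) = 1.2499
  grad(y) = 5.9992, v = y - alpha*grad = 0.8
  prox(v) = soft_thresh(0.8, 0.0668) = 0.7332
Iteration 3: beta = 0.5, y = 0.7332 + 0.5*(0.7332 - 2.1111) = 0.0443
  grad(y) = -3.6457, v = y - alpha*grad = 0.3177
  prox(v) = soft_thresh(0.3177, 0.0668) = 0.251
f(x_3) = 4*0.251^2 - 4*0.251 + 0.89*|0.251| = -0.5286
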